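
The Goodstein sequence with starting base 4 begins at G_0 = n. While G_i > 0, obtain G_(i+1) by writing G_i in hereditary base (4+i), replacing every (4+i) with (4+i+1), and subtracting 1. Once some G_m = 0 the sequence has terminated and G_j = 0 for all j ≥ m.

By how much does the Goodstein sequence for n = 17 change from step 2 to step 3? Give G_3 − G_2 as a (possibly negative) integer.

4

17 —HB4→ 4^2 + 1 —bump→ 5^2 + 1 = 26 —(−1)→ 25
25 —HB5→ 5^2 —bump→ 6^2 = 36 —(−1)→ 35
35 —HB6→ 5·6 + 5 —bump→ 5·7 + 5 = 40 —(−1)→ 39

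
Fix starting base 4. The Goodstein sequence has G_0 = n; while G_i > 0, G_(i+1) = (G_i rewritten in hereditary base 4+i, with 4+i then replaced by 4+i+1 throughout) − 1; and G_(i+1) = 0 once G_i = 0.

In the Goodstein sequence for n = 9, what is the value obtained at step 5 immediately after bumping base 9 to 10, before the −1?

12

G_0 = 9. HB_4(9) = 2·4 + 1. Bump = 11. G_1 = 10.
G_1 = 10. HB_5(10) = 2·5. Bump = 12. G_2 = 11.
G_2 = 11. HB_6(11) = 6 + 5. Bump = 12. G_3 = 11.
G_3 = 11. HB_7(11) = 7 + 4. Bump = 12. G_4 = 11.
G_4 = 11. HB_8(11) = 8 + 3. Bump = 12. G_5 = 11.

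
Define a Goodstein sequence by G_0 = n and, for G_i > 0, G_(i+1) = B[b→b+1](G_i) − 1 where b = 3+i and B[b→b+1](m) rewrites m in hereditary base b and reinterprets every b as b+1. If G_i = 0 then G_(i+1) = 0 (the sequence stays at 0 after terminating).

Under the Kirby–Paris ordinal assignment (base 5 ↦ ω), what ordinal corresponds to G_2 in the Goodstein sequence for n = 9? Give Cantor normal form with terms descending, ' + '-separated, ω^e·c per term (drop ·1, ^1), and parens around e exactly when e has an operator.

ω·3 + 2

9 —HB3→ 3^2 —bump→ 4^2 = 16 —(−1)→ 15
15 —HB4→ 3·4 + 3 —bump→ 3·5 + 3 = 18 —(−1)→ 17
17 —HB5→ 3·5 + 2 —bump→ 3·6 + 2 = 20 —(−1)→ 19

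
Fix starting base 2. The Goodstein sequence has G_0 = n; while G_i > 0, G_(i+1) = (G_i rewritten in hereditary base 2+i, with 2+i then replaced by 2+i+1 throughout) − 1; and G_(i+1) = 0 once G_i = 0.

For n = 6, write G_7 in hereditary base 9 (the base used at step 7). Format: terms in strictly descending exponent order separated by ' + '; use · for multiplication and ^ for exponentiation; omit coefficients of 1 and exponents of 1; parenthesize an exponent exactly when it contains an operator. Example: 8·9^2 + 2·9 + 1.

G_0 = 6. HB_2(6) = 2^2 + 2. Bump = 30. G_1 = 29.
G_1 = 29. HB_3(29) = 3^3 + 2. Bump = 258. G_2 = 257.
G_2 = 257. HB_4(257) = 4^4 + 1. Bump = 3126. G_3 = 3125.
G_3 = 3125. HB_5(3125) = 5^5. Bump = 46656. G_4 = 46655.
G_4 = 46655. HB_6(46655) = 5·6^5 + 5·6^4 + 5·6^3 + 5·6^2 + 5·6 + 5. Bump = 98040. G_5 = 98039.
G_5 = 98039. HB_7(98039) = 5·7^5 + 5·7^4 + 5·7^3 + 5·7^2 + 5·7 + 4. Bump = 187244. G_6 = 187243.
G_6 = 187243. HB_8(187243) = 5·8^5 + 5·8^4 + 5·8^3 + 5·8^2 + 5·8 + 3. Bump = 332148. G_7 = 332147.

5·9^5 + 5·9^4 + 5·9^3 + 5·9^2 + 5·9 + 2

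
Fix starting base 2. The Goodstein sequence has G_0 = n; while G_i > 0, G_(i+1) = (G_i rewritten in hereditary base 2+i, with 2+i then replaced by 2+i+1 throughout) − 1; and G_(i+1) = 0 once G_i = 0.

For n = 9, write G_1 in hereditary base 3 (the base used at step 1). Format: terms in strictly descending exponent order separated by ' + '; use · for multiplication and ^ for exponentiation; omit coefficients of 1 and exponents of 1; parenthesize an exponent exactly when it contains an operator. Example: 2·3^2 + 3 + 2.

(0) 9|_2 = 2^(2 + 1) + 1 ↦ 3^(3 + 1) + 1|_3 = 82 ⇒ 81
(1) 81|_3 = 3^(3 + 1) ↦ 4^(4 + 1)|_4 = 1024 ⇒ 1023

3^(3 + 1)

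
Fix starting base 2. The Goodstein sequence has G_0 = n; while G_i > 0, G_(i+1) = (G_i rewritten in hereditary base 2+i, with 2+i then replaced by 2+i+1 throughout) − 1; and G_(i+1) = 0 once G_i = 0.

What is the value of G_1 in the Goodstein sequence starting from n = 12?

107

G_0 = 12. HB_2(12) = 2^(2 + 1) + 2^2. Bump = 108. G_1 = 107.
G_1 = 107. HB_3(107) = 3^(3 + 1) + 2·3^2 + 2·3 + 2. Bump = 1066. G_2 = 1065.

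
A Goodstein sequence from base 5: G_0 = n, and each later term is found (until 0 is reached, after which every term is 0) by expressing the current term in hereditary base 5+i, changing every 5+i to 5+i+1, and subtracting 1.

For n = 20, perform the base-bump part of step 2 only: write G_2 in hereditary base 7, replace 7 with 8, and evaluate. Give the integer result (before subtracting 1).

20 —HB5→ 4·5 —bump→ 4·6 = 24 —(−1)→ 23
23 —HB6→ 3·6 + 5 —bump→ 3·7 + 5 = 26 —(−1)→ 25

28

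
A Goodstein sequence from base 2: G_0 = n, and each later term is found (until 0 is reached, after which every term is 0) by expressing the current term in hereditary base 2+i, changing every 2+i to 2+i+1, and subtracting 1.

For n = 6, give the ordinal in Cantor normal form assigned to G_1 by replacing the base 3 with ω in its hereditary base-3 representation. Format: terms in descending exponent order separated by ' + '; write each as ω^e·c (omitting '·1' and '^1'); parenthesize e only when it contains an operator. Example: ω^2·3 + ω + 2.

ω^ω + 2

G_0=6  [base 2] 2^2 + 2  →[2↦3]→  3^3 + 3 = 30  −1 ⇒ G_1=29
G_1=29  [base 3] 3^3 + 2  →[3↦4]→  4^4 + 2 = 258  −1 ⇒ G_2=257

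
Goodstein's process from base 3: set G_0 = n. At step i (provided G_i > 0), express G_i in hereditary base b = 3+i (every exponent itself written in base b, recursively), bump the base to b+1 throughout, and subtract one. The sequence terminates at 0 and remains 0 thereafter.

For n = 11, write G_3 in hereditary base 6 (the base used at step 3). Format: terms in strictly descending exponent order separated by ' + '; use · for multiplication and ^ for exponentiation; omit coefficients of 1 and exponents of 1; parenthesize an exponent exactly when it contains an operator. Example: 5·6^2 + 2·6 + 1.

5·6 + 5

step 0: 11 = 3^2 + 2; sub 4 for 3: 4^2 + 2; = 18; G_1 = 18−1 = 17
step 1: 17 = 4^2 + 1; sub 5 for 4: 5^2 + 1; = 26; G_2 = 26−1 = 25
step 2: 25 = 5^2; sub 6 for 5: 6^2; = 36; G_3 = 36−1 = 35
step 3: 35 = 5·6 + 5; sub 7 for 6: 5·7 + 5; = 40; G_4 = 40−1 = 39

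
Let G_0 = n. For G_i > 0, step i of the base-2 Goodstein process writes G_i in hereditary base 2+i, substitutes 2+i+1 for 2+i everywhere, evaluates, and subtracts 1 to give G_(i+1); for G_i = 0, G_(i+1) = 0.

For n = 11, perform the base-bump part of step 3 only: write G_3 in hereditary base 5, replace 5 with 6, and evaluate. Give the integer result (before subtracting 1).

279938

i=0: 11 = 2^(2 + 1) + 2 + 1 (b=2); 2→3: 3^(3 + 1) + 3 + 1 = 85; 85−1 = 84
i=1: 84 = 3^(3 + 1) + 3 (b=3); 3→4: 4^(4 + 1) + 4 = 1028; 1028−1 = 1027
i=2: 1027 = 4^(4 + 1) + 3 (b=4); 4→5: 5^(5 + 1) + 3 = 15628; 15628−1 = 15627
i=3: 15627 = 5^(5 + 1) + 2 (b=5); 5→6: 6^(6 + 1) + 2 = 279938; 279938−1 = 279937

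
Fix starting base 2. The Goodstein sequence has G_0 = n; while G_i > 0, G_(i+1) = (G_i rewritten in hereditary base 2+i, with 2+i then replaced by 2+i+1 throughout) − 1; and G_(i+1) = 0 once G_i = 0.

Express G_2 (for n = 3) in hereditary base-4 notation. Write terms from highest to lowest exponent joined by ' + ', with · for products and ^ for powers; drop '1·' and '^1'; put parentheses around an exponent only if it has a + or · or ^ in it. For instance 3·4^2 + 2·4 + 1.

3 —HB2→ 2 + 1 —bump→ 3 + 1 = 4 —(−1)→ 3
3 —HB3→ 3 —bump→ 4 = 4 —(−1)→ 3
3 —HB4→ 3 —bump→ 3 = 3 —(−1)→ 2

3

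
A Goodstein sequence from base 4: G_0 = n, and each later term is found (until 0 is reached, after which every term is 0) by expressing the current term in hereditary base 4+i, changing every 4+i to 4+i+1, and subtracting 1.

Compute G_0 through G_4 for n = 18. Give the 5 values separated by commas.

18, 26, 36, 48, 53

[0] 18 ≡ 4^2 + 2 (base 4). Lift 5: 27. −1: 26.
[1] 26 ≡ 5^2 + 1 (base 5). Lift 6: 37. −1: 36.
[2] 36 ≡ 6^2 (base 6). Lift 7: 49. −1: 48.
[3] 48 ≡ 6·7 + 6 (base 7). Lift 8: 54. −1: 53.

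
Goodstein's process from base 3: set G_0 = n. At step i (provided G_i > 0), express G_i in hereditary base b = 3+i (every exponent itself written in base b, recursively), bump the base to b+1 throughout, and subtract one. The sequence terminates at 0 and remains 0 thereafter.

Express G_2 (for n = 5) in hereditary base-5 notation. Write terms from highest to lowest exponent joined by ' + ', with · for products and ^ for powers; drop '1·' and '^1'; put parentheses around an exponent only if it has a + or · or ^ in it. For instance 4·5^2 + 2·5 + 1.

[0] 5 ≡ 3 + 2 (base 3). Lift 4: 6. −1: 5.
[1] 5 ≡ 4 + 1 (base 4). Lift 5: 6. −1: 5.
[2] 5 ≡ 5 (base 5). Lift 6: 6. −1: 5.

5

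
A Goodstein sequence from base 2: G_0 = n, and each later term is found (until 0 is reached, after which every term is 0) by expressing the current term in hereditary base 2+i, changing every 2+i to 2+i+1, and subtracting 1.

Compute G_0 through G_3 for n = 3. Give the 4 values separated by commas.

base 2: 3 = 2 + 1; at 3: 3 + 1 = 4; next = 3
base 3: 3 = 3; at 4: 4 = 4; next = 3
base 4: 3 = 3; at 5: 3 = 3; next = 2

3, 3, 3, 2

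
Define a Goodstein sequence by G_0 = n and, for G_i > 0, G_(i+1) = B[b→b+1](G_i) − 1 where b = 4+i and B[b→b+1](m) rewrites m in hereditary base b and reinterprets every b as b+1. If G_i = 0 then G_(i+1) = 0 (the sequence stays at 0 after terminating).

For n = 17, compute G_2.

35

G_0=17  [base 4] 4^2 + 1  →[4↦5]→  5^2 + 1 = 26  −1 ⇒ G_1=25
G_1=25  [base 5] 5^2  →[5↦6]→  6^2 = 36  −1 ⇒ G_2=35
G_2=35  [base 6] 5·6 + 5  →[6↦7]→  5·7 + 5 = 40  −1 ⇒ G_3=39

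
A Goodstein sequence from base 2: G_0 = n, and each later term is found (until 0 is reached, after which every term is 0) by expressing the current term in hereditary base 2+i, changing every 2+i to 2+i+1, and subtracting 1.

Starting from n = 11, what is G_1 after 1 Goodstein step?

84

step 0: 11 = 2^(2 + 1) + 2 + 1; sub 3 for 2: 3^(3 + 1) + 3 + 1; = 85; G_1 = 85−1 = 84
step 1: 84 = 3^(3 + 1) + 3; sub 4 for 3: 4^(4 + 1) + 4; = 1028; G_2 = 1028−1 = 1027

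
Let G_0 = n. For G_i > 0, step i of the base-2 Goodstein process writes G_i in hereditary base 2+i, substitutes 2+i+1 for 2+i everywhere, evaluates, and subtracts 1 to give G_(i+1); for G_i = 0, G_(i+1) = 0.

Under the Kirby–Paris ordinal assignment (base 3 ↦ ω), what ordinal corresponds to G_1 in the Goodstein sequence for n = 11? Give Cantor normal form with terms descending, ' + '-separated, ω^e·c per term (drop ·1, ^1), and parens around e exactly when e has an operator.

ω^(ω + 1) + ω

i=0: 11 = 2^(2 + 1) + 2 + 1 (b=2); 2→3: 3^(3 + 1) + 3 + 1 = 85; 85−1 = 84
i=1: 84 = 3^(3 + 1) + 3 (b=3); 3→4: 4^(4 + 1) + 4 = 1028; 1028−1 = 1027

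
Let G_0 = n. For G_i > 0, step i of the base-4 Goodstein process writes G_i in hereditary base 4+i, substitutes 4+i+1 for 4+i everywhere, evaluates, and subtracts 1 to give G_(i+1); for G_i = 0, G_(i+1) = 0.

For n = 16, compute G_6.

base 4: 16 = 4^2; at 5: 5^2 = 25; next = 24
base 5: 24 = 4·5 + 4; at 6: 4·6 + 4 = 28; next = 27
base 6: 27 = 4·6 + 3; at 7: 4·7 + 3 = 31; next = 30
base 7: 30 = 4·7 + 2; at 8: 4·8 + 2 = 34; next = 33
base 8: 33 = 4·8 + 1; at 9: 4·9 + 1 = 37; next = 36
base 9: 36 = 4·9; at 10: 4·10 = 40; next = 39
base 10: 39 = 3·10 + 9; at 11: 3·11 + 9 = 42; next = 41

39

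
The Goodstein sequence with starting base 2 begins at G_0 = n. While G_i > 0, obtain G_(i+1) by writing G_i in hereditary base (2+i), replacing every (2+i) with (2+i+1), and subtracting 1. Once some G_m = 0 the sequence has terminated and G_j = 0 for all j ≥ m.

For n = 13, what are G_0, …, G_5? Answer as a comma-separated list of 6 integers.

(0) 13|_2 = 2^(2 + 1) + 2^2 + 1 ↦ 3^(3 + 1) + 3^3 + 1|_3 = 109 ⇒ 108
(1) 108|_3 = 3^(3 + 1) + 3^3 ↦ 4^(4 + 1) + 4^4|_4 = 1280 ⇒ 1279
(2) 1279|_4 = 4^(4 + 1) + 3·4^3 + 3·4^2 + 3·4 + 3 ↦ 5^(5 + 1) + 3·5^3 + 3·5^2 + 3·5 + 3|_5 = 16093 ⇒ 16092
(3) 16092|_5 = 5^(5 + 1) + 3·5^3 + 3·5^2 + 3·5 + 2 ↦ 6^(6 + 1) + 3·6^3 + 3·6^2 + 3·6 + 2|_6 = 280712 ⇒ 280711
(4) 280711|_6 = 6^(6 + 1) + 3·6^3 + 3·6^2 + 3·6 + 1 ↦ 7^(7 + 1) + 3·7^3 + 3·7^2 + 3·7 + 1|_7 = 5765999 ⇒ 5765998

13, 108, 1279, 16092, 280711, 5765998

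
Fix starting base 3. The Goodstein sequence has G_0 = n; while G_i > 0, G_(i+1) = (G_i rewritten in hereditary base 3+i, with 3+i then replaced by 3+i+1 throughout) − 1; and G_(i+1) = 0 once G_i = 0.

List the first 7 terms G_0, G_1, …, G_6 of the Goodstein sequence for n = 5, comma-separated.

base 3: 5 = 3 + 2; at 4: 4 + 2 = 6; next = 5
base 4: 5 = 4 + 1; at 5: 5 + 1 = 6; next = 5
base 5: 5 = 5; at 6: 6 = 6; next = 5
base 6: 5 = 5; at 7: 5 = 5; next = 4
base 7: 4 = 4; at 8: 4 = 4; next = 3
base 8: 3 = 3; at 9: 3 = 3; next = 2

5, 5, 5, 5, 4, 3, 2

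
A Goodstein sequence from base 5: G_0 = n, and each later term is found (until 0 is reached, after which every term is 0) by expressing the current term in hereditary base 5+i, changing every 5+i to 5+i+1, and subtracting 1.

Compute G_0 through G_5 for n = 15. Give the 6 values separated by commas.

15, 17, 18, 19, 20, 21

G_0 = 15. HB_5(15) = 3·5. Bump = 18. G_1 = 17.
G_1 = 17. HB_6(17) = 2·6 + 5. Bump = 19. G_2 = 18.
G_2 = 18. HB_7(18) = 2·7 + 4. Bump = 20. G_3 = 19.
G_3 = 19. HB_8(19) = 2·8 + 3. Bump = 21. G_4 = 20.
G_4 = 20. HB_9(20) = 2·9 + 2. Bump = 22. G_5 = 21.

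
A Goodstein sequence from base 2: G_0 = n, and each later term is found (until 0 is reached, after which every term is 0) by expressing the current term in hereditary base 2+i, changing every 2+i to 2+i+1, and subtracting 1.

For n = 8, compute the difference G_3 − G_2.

G_0=8  [base 2] 2^(2 + 1)  →[2↦3]→  3^(3 + 1) = 81  −1 ⇒ G_1=80
G_1=80  [base 3] 2·3^3 + 2·3^2 + 2·3 + 2  →[3↦4]→  2·4^4 + 2·4^2 + 2·4 + 2 = 554  −1 ⇒ G_2=553
G_2=553  [base 4] 2·4^4 + 2·4^2 + 2·4 + 1  →[4↦5]→  2·5^5 + 2·5^2 + 2·5 + 1 = 6311  −1 ⇒ G_3=6310

5757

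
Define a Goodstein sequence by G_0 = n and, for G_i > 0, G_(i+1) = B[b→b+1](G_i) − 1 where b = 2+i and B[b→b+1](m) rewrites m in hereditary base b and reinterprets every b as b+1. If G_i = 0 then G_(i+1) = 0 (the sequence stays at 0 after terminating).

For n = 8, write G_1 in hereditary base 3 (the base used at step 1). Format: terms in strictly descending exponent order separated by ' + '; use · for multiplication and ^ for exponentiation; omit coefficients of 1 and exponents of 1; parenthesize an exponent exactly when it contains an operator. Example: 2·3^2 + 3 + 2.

2·3^3 + 2·3^2 + 2·3 + 2

base 2: 8 = 2^(2 + 1); at 3: 3^(3 + 1) = 81; next = 80
base 3: 80 = 2·3^3 + 2·3^2 + 2·3 + 2; at 4: 2·4^4 + 2·4^2 + 2·4 + 2 = 554; next = 553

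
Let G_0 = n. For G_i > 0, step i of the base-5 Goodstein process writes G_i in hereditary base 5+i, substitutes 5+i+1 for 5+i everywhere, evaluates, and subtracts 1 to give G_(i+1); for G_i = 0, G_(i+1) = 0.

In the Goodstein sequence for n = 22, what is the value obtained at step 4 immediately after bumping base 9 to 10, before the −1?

[0] 22 ≡ 4·5 + 2 (base 5). Lift 6: 26. −1: 25.
[1] 25 ≡ 4·6 + 1 (base 6). Lift 7: 29. −1: 28.
[2] 28 ≡ 4·7 (base 7). Lift 8: 32. −1: 31.
[3] 31 ≡ 3·8 + 7 (base 8). Lift 9: 34. −1: 33.
[4] 33 ≡ 3·9 + 6 (base 9). Lift 10: 36. −1: 35.

36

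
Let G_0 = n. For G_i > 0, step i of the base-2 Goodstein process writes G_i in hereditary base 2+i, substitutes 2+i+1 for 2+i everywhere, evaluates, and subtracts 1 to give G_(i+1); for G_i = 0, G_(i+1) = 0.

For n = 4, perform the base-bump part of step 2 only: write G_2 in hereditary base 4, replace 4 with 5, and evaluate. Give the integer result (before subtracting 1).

61

base 2: 4 = 2^2; at 3: 3^3 = 27; next = 26
base 3: 26 = 2·3^2 + 2·3 + 2; at 4: 2·4^2 + 2·4 + 2 = 42; next = 41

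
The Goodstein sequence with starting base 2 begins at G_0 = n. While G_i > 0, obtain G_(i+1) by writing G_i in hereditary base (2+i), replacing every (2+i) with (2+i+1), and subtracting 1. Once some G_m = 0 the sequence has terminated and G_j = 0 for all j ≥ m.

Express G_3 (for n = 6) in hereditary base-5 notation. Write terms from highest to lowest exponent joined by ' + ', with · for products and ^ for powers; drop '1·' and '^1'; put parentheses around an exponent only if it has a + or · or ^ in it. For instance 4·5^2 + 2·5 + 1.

G_0 = 6. HB_2(6) = 2^2 + 2. Bump = 30. G_1 = 29.
G_1 = 29. HB_3(29) = 3^3 + 2. Bump = 258. G_2 = 257.
G_2 = 257. HB_4(257) = 4^4 + 1. Bump = 3126. G_3 = 3125.

5^5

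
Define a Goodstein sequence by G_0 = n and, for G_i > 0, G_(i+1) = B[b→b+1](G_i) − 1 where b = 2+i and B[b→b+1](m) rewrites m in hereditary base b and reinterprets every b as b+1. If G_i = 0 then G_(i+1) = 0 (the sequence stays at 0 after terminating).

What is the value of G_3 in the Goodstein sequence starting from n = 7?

G_0 = 7. HB_2(7) = 2^2 + 2 + 1. Bump = 31. G_1 = 30.
G_1 = 30. HB_3(30) = 3^3 + 3. Bump = 260. G_2 = 259.
G_2 = 259. HB_4(259) = 4^4 + 3. Bump = 3128. G_3 = 3127.
G_3 = 3127. HB_5(3127) = 5^5 + 2. Bump = 46658. G_4 = 46657.

3127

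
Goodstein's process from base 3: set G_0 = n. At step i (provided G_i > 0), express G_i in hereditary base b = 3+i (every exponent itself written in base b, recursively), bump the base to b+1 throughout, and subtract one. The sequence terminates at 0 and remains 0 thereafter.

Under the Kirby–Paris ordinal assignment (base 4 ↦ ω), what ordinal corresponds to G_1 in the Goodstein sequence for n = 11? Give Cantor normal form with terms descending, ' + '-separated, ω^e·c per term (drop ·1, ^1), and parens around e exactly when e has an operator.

base 3: 11 = 3^2 + 2; at 4: 4^2 + 2 = 18; next = 17
base 4: 17 = 4^2 + 1; at 5: 5^2 + 1 = 26; next = 25

ω^2 + 1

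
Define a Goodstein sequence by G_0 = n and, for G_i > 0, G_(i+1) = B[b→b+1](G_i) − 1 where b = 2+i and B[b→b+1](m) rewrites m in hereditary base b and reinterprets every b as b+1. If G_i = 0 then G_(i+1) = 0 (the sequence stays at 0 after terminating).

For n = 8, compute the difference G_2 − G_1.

473

base 2: 8 = 2^(2 + 1); at 3: 3^(3 + 1) = 81; next = 80
base 3: 80 = 2·3^3 + 2·3^2 + 2·3 + 2; at 4: 2·4^4 + 2·4^2 + 2·4 + 2 = 554; next = 553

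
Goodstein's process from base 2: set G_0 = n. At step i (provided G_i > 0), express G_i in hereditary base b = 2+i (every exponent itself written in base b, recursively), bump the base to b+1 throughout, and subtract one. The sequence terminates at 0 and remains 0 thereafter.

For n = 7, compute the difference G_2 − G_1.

[0] 7 ≡ 2^2 + 2 + 1 (base 2). Lift 3: 31. −1: 30.
[1] 30 ≡ 3^3 + 3 (base 3). Lift 4: 260. −1: 259.

229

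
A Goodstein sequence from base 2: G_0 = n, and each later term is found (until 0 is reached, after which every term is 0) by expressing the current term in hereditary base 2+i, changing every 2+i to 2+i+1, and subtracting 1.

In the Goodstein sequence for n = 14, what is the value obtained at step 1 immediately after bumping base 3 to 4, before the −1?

G_0 = 14. HB_2(14) = 2^(2 + 1) + 2^2 + 2. Bump = 111. G_1 = 110.
G_1 = 110. HB_3(110) = 3^(3 + 1) + 3^3 + 2. Bump = 1282. G_2 = 1281.

1282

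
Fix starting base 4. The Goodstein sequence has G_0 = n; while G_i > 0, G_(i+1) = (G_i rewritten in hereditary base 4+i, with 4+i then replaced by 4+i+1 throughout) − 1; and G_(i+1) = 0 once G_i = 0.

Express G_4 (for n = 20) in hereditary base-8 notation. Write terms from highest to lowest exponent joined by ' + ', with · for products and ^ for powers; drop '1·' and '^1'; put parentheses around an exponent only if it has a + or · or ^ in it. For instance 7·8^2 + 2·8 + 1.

base 4: 20 = 4^2 + 4; at 5: 5^2 + 5 = 30; next = 29
base 5: 29 = 5^2 + 4; at 6: 6^2 + 4 = 40; next = 39
base 6: 39 = 6^2 + 3; at 7: 7^2 + 3 = 52; next = 51
base 7: 51 = 7^2 + 2; at 8: 8^2 + 2 = 66; next = 65
base 8: 65 = 8^2 + 1; at 9: 9^2 + 1 = 82; next = 81

8^2 + 1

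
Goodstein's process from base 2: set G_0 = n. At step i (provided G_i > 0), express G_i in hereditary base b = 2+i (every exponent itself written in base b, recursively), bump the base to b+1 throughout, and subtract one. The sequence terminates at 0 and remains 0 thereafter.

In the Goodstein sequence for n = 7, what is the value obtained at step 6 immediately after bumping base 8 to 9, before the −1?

37665880

G_0 = 7. HB_2(7) = 2^2 + 2 + 1. Bump = 31. G_1 = 30.
G_1 = 30. HB_3(30) = 3^3 + 3. Bump = 260. G_2 = 259.
G_2 = 259. HB_4(259) = 4^4 + 3. Bump = 3128. G_3 = 3127.
G_3 = 3127. HB_5(3127) = 5^5 + 2. Bump = 46658. G_4 = 46657.
G_4 = 46657. HB_6(46657) = 6^6 + 1. Bump = 823544. G_5 = 823543.
G_5 = 823543. HB_7(823543) = 7^7. Bump = 16777216. G_6 = 16777215.
G_6 = 16777215. HB_8(16777215) = 7·8^7 + 7·8^6 + 7·8^5 + 7·8^4 + 7·8^3 + 7·8^2 + 7·8 + 7. Bump = 37665880. G_7 = 37665879.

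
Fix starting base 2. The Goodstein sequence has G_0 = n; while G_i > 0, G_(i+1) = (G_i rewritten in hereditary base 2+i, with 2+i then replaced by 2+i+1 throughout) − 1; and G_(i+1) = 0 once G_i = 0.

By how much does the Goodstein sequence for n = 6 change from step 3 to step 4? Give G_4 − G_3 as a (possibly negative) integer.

43530

(0) 6|_2 = 2^2 + 2 ↦ 3^3 + 3|_3 = 30 ⇒ 29
(1) 29|_3 = 3^3 + 2 ↦ 4^4 + 2|_4 = 258 ⇒ 257
(2) 257|_4 = 4^4 + 1 ↦ 5^5 + 1|_5 = 3126 ⇒ 3125
(3) 3125|_5 = 5^5 ↦ 6^6|_6 = 46656 ⇒ 46655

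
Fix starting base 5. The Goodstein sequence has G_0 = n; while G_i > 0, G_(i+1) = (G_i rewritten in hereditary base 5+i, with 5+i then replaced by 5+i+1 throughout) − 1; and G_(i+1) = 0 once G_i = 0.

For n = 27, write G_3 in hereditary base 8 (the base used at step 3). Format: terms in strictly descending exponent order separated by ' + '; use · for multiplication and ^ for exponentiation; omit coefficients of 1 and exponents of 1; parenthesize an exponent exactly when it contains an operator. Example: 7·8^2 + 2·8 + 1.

7·8 + 7

(0) 27|_5 = 5^2 + 2 ↦ 6^2 + 2|_6 = 38 ⇒ 37
(1) 37|_6 = 6^2 + 1 ↦ 7^2 + 1|_7 = 50 ⇒ 49
(2) 49|_7 = 7^2 ↦ 8^2|_8 = 64 ⇒ 63
(3) 63|_8 = 7·8 + 7 ↦ 7·9 + 7|_9 = 70 ⇒ 69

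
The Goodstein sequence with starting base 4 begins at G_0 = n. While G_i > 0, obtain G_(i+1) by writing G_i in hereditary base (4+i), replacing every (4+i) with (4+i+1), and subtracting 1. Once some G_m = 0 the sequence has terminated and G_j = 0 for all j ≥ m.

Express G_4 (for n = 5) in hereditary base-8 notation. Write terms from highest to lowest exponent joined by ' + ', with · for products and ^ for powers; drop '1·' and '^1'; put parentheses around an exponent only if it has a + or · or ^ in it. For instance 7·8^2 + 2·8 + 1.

3

(0) 5|_4 = 4 + 1 ↦ 5 + 1|_5 = 6 ⇒ 5
(1) 5|_5 = 5 ↦ 6|_6 = 6 ⇒ 5
(2) 5|_6 = 5 ↦ 5|_7 = 5 ⇒ 4
(3) 4|_7 = 4 ↦ 4|_8 = 4 ⇒ 3
(4) 3|_8 = 3 ↦ 3|_9 = 3 ⇒ 2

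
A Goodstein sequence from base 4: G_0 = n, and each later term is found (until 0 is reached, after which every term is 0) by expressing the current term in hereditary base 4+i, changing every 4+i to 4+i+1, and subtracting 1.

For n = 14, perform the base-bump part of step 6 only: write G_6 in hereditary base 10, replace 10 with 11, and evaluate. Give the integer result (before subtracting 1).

(0) 14|_4 = 3·4 + 2 ↦ 3·5 + 2|_5 = 17 ⇒ 16
(1) 16|_5 = 3·5 + 1 ↦ 3·6 + 1|_6 = 19 ⇒ 18
(2) 18|_6 = 3·6 ↦ 3·7|_7 = 21 ⇒ 20
(3) 20|_7 = 2·7 + 6 ↦ 2·8 + 6|_8 = 22 ⇒ 21
(4) 21|_8 = 2·8 + 5 ↦ 2·9 + 5|_9 = 23 ⇒ 22
(5) 22|_9 = 2·9 + 4 ↦ 2·10 + 4|_10 = 24 ⇒ 23

25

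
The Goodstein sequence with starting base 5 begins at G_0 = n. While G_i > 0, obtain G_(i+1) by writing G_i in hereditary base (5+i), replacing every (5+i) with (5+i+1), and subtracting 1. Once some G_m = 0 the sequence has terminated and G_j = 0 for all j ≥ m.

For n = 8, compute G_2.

8

G_0=8  [base 5] 5 + 3  →[5↦6]→  6 + 3 = 9  −1 ⇒ G_1=8
G_1=8  [base 6] 6 + 2  →[6↦7]→  7 + 2 = 9  −1 ⇒ G_2=8
G_2=8  [base 7] 7 + 1  →[7↦8]→  8 + 1 = 9  −1 ⇒ G_3=8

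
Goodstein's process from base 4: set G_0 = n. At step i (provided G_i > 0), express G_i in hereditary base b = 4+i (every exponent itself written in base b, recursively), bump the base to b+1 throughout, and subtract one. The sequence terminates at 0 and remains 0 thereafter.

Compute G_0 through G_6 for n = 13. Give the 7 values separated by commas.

13, 15, 17, 18, 19, 20, 21

G_0 = 13. HB_4(13) = 3·4 + 1. Bump = 16. G_1 = 15.
G_1 = 15. HB_5(15) = 3·5. Bump = 18. G_2 = 17.
G_2 = 17. HB_6(17) = 2·6 + 5. Bump = 19. G_3 = 18.
G_3 = 18. HB_7(18) = 2·7 + 4. Bump = 20. G_4 = 19.
G_4 = 19. HB_8(19) = 2·8 + 3. Bump = 21. G_5 = 20.
G_5 = 20. HB_9(20) = 2·9 + 2. Bump = 22. G_6 = 21.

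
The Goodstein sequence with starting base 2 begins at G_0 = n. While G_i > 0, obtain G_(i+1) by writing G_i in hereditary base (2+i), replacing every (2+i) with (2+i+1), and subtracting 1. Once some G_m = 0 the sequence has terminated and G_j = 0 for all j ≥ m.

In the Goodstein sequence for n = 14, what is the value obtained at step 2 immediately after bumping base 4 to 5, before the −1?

18751

[0] 14 ≡ 2^(2 + 1) + 2^2 + 2 (base 2). Lift 3: 111. −1: 110.
[1] 110 ≡ 3^(3 + 1) + 3^3 + 2 (base 3). Lift 4: 1282. −1: 1281.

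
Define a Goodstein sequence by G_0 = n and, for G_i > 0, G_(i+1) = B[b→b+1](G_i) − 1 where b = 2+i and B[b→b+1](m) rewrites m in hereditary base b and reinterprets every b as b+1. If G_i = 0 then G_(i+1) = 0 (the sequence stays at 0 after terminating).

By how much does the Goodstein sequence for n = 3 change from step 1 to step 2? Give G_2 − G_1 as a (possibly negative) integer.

base 2: 3 = 2 + 1; at 3: 3 + 1 = 4; next = 3
base 3: 3 = 3; at 4: 4 = 4; next = 3

0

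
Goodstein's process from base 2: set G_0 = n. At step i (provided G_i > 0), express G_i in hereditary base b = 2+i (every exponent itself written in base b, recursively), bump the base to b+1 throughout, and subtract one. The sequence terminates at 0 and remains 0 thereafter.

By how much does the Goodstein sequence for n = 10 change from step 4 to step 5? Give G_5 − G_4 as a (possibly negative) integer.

3935819

G_0 = 10. HB_2(10) = 2^(2 + 1) + 2. Bump = 84. G_1 = 83.
G_1 = 83. HB_3(83) = 3^(3 + 1) + 2. Bump = 1026. G_2 = 1025.
G_2 = 1025. HB_4(1025) = 4^(4 + 1) + 1. Bump = 15626. G_3 = 15625.
G_3 = 15625. HB_5(15625) = 5^(5 + 1). Bump = 279936. G_4 = 279935.
G_4 = 279935. HB_6(279935) = 5·6^6 + 5·6^5 + 5·6^4 + 5·6^3 + 5·6^2 + 5·6 + 5. Bump = 4215755. G_5 = 4215754.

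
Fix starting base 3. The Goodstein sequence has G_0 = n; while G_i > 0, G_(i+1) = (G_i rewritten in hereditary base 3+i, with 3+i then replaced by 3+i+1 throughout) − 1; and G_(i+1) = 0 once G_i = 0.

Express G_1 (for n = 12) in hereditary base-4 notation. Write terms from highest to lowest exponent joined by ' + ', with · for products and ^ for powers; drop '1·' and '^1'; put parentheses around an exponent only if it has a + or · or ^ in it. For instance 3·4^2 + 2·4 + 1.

4^2 + 3

12 —HB3→ 3^2 + 3 —bump→ 4^2 + 4 = 20 —(−1)→ 19
19 —HB4→ 4^2 + 3 —bump→ 5^2 + 3 = 28 —(−1)→ 27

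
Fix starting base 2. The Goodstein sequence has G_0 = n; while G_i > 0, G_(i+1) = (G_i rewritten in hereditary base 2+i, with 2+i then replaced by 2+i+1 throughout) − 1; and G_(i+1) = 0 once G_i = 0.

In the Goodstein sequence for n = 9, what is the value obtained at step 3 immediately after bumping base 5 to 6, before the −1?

140744

G_0 = 9. HB_2(9) = 2^(2 + 1) + 1. Bump = 82. G_1 = 81.
G_1 = 81. HB_3(81) = 3^(3 + 1). Bump = 1024. G_2 = 1023.
G_2 = 1023. HB_4(1023) = 3·4^4 + 3·4^3 + 3·4^2 + 3·4 + 3. Bump = 9843. G_3 = 9842.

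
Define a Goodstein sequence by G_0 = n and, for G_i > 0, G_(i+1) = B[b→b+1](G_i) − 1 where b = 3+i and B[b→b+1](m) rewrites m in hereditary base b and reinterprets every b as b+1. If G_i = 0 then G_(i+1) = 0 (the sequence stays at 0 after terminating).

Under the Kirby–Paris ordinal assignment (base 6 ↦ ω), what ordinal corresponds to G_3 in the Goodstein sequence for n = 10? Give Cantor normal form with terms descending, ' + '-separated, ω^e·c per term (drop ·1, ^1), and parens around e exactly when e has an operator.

ω·4 + 3

base 3: 10 = 3^2 + 1; at 4: 4^2 + 1 = 17; next = 16
base 4: 16 = 4^2; at 5: 5^2 = 25; next = 24
base 5: 24 = 4·5 + 4; at 6: 4·6 + 4 = 28; next = 27
base 6: 27 = 4·6 + 3; at 7: 4·7 + 3 = 31; next = 30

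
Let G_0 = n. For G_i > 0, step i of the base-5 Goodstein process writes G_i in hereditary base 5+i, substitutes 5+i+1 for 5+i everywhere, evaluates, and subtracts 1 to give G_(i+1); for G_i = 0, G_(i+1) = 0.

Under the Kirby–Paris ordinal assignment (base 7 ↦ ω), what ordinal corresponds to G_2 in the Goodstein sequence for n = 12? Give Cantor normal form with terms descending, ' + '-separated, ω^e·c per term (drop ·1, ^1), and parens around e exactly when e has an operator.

12 —HB5→ 2·5 + 2 —bump→ 2·6 + 2 = 14 —(−1)→ 13
13 —HB6→ 2·6 + 1 —bump→ 2·7 + 1 = 15 —(−1)→ 14
14 —HB7→ 2·7 —bump→ 2·8 = 16 —(−1)→ 15

ω·2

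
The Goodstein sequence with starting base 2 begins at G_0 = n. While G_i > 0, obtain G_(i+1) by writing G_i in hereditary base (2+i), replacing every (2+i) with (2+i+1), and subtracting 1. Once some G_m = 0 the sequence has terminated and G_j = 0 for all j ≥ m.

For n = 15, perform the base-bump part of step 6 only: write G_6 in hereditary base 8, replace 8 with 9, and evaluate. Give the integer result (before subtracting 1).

3524450281

base 2: 15 = 2^(2 + 1) + 2^2 + 2 + 1; at 3: 3^(3 + 1) + 3^3 + 3 + 1 = 112; next = 111
base 3: 111 = 3^(3 + 1) + 3^3 + 3; at 4: 4^(4 + 1) + 4^4 + 4 = 1284; next = 1283
base 4: 1283 = 4^(4 + 1) + 4^4 + 3; at 5: 5^(5 + 1) + 5^5 + 3 = 18753; next = 18752
base 5: 18752 = 5^(5 + 1) + 5^5 + 2; at 6: 6^(6 + 1) + 6^6 + 2 = 326594; next = 326593
base 6: 326593 = 6^(6 + 1) + 6^6 + 1; at 7: 7^(7 + 1) + 7^7 + 1 = 6588345; next = 6588344
base 7: 6588344 = 7^(7 + 1) + 7^7; at 8: 8^(8 + 1) + 8^8 = 150994944; next = 150994943
base 8: 150994943 = 8^(8 + 1) + 7·8^7 + 7·8^6 + 7·8^5 + 7·8^4 + 7·8^3 + 7·8^2 + 7·8 + 7; at 9: 9^(9 + 1) + 7·9^7 + 7·9^6 + 7·9^5 + 7·9^4 + 7·9^3 + 7·9^2 + 7·9 + 7 = 3524450281; next = 3524450280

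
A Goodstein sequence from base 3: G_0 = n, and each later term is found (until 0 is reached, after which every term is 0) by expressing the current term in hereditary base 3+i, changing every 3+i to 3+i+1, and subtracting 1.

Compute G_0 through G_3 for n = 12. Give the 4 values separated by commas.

12, 19, 27, 37

G_0 = 12. HB_3(12) = 3^2 + 3. Bump = 20. G_1 = 19.
G_1 = 19. HB_4(19) = 4^2 + 3. Bump = 28. G_2 = 27.
G_2 = 27. HB_5(27) = 5^2 + 2. Bump = 38. G_3 = 37.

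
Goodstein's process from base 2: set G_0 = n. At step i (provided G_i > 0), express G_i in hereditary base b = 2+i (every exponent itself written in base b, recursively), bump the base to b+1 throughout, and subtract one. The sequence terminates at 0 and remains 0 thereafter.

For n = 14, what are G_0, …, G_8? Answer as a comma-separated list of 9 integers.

G_0 = 14. HB_2(14) = 2^(2 + 1) + 2^2 + 2. Bump = 111. G_1 = 110.
G_1 = 110. HB_3(110) = 3^(3 + 1) + 3^3 + 2. Bump = 1282. G_2 = 1281.
G_2 = 1281. HB_4(1281) = 4^(4 + 1) + 4^4 + 1. Bump = 18751. G_3 = 18750.
G_3 = 18750. HB_5(18750) = 5^(5 + 1) + 5^5. Bump = 326592. G_4 = 326591.
G_4 = 326591. HB_6(326591) = 6^(6 + 1) + 5·6^5 + 5·6^4 + 5·6^3 + 5·6^2 + 5·6 + 5. Bump = 5862841. G_5 = 5862840.
G_5 = 5862840. HB_7(5862840) = 7^(7 + 1) + 5·7^5 + 5·7^4 + 5·7^3 + 5·7^2 + 5·7 + 4. Bump = 134404972. G_6 = 134404971.
G_6 = 134404971. HB_8(134404971) = 8^(8 + 1) + 5·8^5 + 5·8^4 + 5·8^3 + 5·8^2 + 5·8 + 3. Bump = 3487116549. G_7 = 3487116548.
G_7 = 3487116548. HB_9(3487116548) = 9^(9 + 1) + 5·9^5 + 5·9^4 + 5·9^3 + 5·9^2 + 5·9 + 2. Bump = 100000555552. G_8 = 100000555551.

14, 110, 1281, 18750, 326591, 5862840, 134404971, 3487116548, 100000555551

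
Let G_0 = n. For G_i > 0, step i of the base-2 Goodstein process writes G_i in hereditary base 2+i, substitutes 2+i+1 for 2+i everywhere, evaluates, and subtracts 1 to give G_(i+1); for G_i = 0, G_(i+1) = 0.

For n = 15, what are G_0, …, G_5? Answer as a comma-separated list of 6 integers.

step 0: 15 = 2^(2 + 1) + 2^2 + 2 + 1; sub 3 for 2: 3^(3 + 1) + 3^3 + 3 + 1; = 112; G_1 = 112−1 = 111
step 1: 111 = 3^(3 + 1) + 3^3 + 3; sub 4 for 3: 4^(4 + 1) + 4^4 + 4; = 1284; G_2 = 1284−1 = 1283
step 2: 1283 = 4^(4 + 1) + 4^4 + 3; sub 5 for 4: 5^(5 + 1) + 5^5 + 3; = 18753; G_3 = 18753−1 = 18752
step 3: 18752 = 5^(5 + 1) + 5^5 + 2; sub 6 for 5: 6^(6 + 1) + 6^6 + 2; = 326594; G_4 = 326594−1 = 326593
step 4: 326593 = 6^(6 + 1) + 6^6 + 1; sub 7 for 6: 7^(7 + 1) + 7^7 + 1; = 6588345; G_5 = 6588345−1 = 6588344

15, 111, 1283, 18752, 326593, 6588344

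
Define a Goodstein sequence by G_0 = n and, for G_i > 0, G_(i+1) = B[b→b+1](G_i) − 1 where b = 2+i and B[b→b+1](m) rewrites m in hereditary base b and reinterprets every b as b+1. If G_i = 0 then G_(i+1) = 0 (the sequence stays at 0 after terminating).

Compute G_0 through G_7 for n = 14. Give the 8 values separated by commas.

i=0: 14 = 2^(2 + 1) + 2^2 + 2 (b=2); 2→3: 3^(3 + 1) + 3^3 + 3 = 111; 111−1 = 110
i=1: 110 = 3^(3 + 1) + 3^3 + 2 (b=3); 3→4: 4^(4 + 1) + 4^4 + 2 = 1282; 1282−1 = 1281
i=2: 1281 = 4^(4 + 1) + 4^4 + 1 (b=4); 4→5: 5^(5 + 1) + 5^5 + 1 = 18751; 18751−1 = 18750
i=3: 18750 = 5^(5 + 1) + 5^5 (b=5); 5→6: 6^(6 + 1) + 6^6 = 326592; 326592−1 = 326591
i=4: 326591 = 6^(6 + 1) + 5·6^5 + 5·6^4 + 5·6^3 + 5·6^2 + 5·6 + 5 (b=6); 6→7: 7^(7 + 1) + 5·7^5 + 5·7^4 + 5·7^3 + 5·7^2 + 5·7 + 5 = 5862841; 5862841−1 = 5862840
i=5: 5862840 = 7^(7 + 1) + 5·7^5 + 5·7^4 + 5·7^3 + 5·7^2 + 5·7 + 4 (b=7); 7→8: 8^(8 + 1) + 5·8^5 + 5·8^4 + 5·8^3 + 5·8^2 + 5·8 + 4 = 134404972; 134404972−1 = 134404971
i=6: 134404971 = 8^(8 + 1) + 5·8^5 + 5·8^4 + 5·8^3 + 5·8^2 + 5·8 + 3 (b=8); 8→9: 9^(9 + 1) + 5·9^5 + 5·9^4 + 5·9^3 + 5·9^2 + 5·9 + 3 = 3487116549; 3487116549−1 = 3487116548

14, 110, 1281, 18750, 326591, 5862840, 134404971, 3487116548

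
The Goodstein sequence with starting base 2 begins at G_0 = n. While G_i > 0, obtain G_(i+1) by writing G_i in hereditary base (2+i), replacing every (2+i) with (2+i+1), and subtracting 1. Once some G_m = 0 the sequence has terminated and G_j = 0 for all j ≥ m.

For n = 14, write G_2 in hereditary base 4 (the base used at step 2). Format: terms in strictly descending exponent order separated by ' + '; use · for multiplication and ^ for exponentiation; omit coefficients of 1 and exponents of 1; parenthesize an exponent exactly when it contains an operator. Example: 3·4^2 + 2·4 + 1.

[0] 14 ≡ 2^(2 + 1) + 2^2 + 2 (base 2). Lift 3: 111. −1: 110.
[1] 110 ≡ 3^(3 + 1) + 3^3 + 2 (base 3). Lift 4: 1282. −1: 1281.

4^(4 + 1) + 4^4 + 1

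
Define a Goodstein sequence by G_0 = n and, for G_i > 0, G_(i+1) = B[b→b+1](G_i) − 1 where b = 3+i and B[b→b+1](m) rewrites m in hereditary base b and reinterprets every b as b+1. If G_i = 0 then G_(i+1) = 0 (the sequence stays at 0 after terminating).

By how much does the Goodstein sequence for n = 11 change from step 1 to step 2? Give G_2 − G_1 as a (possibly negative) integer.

i=0: 11 = 3^2 + 2 (b=3); 3→4: 4^2 + 2 = 18; 18−1 = 17
i=1: 17 = 4^2 + 1 (b=4); 4→5: 5^2 + 1 = 26; 26−1 = 25

8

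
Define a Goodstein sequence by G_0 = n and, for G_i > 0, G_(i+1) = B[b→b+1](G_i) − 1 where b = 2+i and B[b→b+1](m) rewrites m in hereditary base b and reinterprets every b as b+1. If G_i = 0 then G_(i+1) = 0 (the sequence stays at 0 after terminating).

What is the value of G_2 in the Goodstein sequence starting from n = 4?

G_0=4  [base 2] 2^2  →[2↦3]→  3^3 = 27  −1 ⇒ G_1=26
G_1=26  [base 3] 2·3^2 + 2·3 + 2  →[3↦4]→  2·4^2 + 2·4 + 2 = 42  −1 ⇒ G_2=41
G_2=41  [base 4] 2·4^2 + 2·4 + 1  →[4↦5]→  2·5^2 + 2·5 + 1 = 61  −1 ⇒ G_3=60

41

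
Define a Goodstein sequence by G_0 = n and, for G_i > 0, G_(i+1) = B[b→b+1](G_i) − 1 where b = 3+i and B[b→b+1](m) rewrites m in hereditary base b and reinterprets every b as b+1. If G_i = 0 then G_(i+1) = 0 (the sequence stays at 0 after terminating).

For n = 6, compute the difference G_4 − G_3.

i=0: 6 = 2·3 (b=3); 3→4: 2·4 = 8; 8−1 = 7
i=1: 7 = 4 + 3 (b=4); 4→5: 5 + 3 = 8; 8−1 = 7
i=2: 7 = 5 + 2 (b=5); 5→6: 6 + 2 = 8; 8−1 = 7
i=3: 7 = 6 + 1 (b=6); 6→7: 7 + 1 = 8; 8−1 = 7

0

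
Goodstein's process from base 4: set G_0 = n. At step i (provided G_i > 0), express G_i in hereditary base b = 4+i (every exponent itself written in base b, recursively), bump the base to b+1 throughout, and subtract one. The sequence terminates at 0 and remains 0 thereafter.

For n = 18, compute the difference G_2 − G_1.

10

i=0: 18 = 4^2 + 2 (b=4); 4→5: 5^2 + 2 = 27; 27−1 = 26
i=1: 26 = 5^2 + 1 (b=5); 5→6: 6^2 + 1 = 37; 37−1 = 36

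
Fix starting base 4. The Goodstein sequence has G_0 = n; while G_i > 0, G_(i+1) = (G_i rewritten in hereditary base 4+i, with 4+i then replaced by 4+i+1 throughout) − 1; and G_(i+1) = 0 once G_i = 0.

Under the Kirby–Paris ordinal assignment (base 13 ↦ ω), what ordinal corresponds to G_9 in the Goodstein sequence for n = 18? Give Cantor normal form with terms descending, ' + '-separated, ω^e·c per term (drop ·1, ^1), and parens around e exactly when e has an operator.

G_0 = 18. HB_4(18) = 4^2 + 2. Bump = 27. G_1 = 26.
G_1 = 26. HB_5(26) = 5^2 + 1. Bump = 37. G_2 = 36.
G_2 = 36. HB_6(36) = 6^2. Bump = 49. G_3 = 48.
G_3 = 48. HB_7(48) = 6·7 + 6. Bump = 54. G_4 = 53.
G_4 = 53. HB_8(53) = 6·8 + 5. Bump = 59. G_5 = 58.
G_5 = 58. HB_9(58) = 6·9 + 4. Bump = 64. G_6 = 63.
G_6 = 63. HB_10(63) = 6·10 + 3. Bump = 69. G_7 = 68.
G_7 = 68. HB_11(68) = 6·11 + 2. Bump = 74. G_8 = 73.
G_8 = 73. HB_12(73) = 6·12 + 1. Bump = 79. G_9 = 78.

ω·6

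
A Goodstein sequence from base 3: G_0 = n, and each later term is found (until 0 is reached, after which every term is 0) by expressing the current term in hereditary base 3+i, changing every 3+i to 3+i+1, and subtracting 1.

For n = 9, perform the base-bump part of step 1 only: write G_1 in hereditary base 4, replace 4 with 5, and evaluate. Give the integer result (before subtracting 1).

(0) 9|_3 = 3^2 ↦ 4^2|_4 = 16 ⇒ 15
(1) 15|_4 = 3·4 + 3 ↦ 3·5 + 3|_5 = 18 ⇒ 17

18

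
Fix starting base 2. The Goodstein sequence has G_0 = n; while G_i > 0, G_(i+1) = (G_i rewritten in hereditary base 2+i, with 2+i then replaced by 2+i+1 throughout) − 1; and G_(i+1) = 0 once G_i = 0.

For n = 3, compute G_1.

G_0 = 3. HB_2(3) = 2 + 1. Bump = 4. G_1 = 3.
G_1 = 3. HB_3(3) = 3. Bump = 4. G_2 = 3.

3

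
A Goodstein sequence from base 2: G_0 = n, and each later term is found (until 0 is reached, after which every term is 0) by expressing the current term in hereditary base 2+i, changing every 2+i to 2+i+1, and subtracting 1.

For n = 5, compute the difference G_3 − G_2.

212

5 —HB2→ 2^2 + 1 —bump→ 3^3 + 1 = 28 —(−1)→ 27
27 —HB3→ 3^3 —bump→ 4^4 = 256 —(−1)→ 255
255 —HB4→ 3·4^3 + 3·4^2 + 3·4 + 3 —bump→ 3·5^3 + 3·5^2 + 3·5 + 3 = 468 —(−1)→ 467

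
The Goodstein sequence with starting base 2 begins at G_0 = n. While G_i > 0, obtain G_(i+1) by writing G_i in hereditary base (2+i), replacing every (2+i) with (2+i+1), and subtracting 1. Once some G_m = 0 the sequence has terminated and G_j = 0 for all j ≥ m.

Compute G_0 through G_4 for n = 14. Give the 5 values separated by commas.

step 0: 14 = 2^(2 + 1) + 2^2 + 2; sub 3 for 2: 3^(3 + 1) + 3^3 + 3; = 111; G_1 = 111−1 = 110
step 1: 110 = 3^(3 + 1) + 3^3 + 2; sub 4 for 3: 4^(4 + 1) + 4^4 + 2; = 1282; G_2 = 1282−1 = 1281
step 2: 1281 = 4^(4 + 1) + 4^4 + 1; sub 5 for 4: 5^(5 + 1) + 5^5 + 1; = 18751; G_3 = 18751−1 = 18750
step 3: 18750 = 5^(5 + 1) + 5^5; sub 6 for 5: 6^(6 + 1) + 6^6; = 326592; G_4 = 326592−1 = 326591

14, 110, 1281, 18750, 326591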